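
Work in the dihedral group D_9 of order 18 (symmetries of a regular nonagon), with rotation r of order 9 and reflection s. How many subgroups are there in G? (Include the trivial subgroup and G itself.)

|G| = 18, so by Lagrange every subgroup order divides 18. Divisors: 1, 2, 3, 6, 9, 18.
Subgroups by order — order 1: 1; order 2: 9; order 3: 1; order 6: 3; order 9: 1; order 18: 1.
Total: 1 + 9 + 1 + 3 + 1 + 1 = 16.

16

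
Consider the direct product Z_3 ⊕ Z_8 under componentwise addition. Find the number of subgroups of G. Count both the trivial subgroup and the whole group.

8

|G| = 24, so by Lagrange every subgroup order divides 24. Divisors: 1, 2, 3, 4, 6, 8, 12, 24.
Subgroups by order — order 1: 1; order 2: 1; order 3: 1; order 4: 1; order 6: 1; order 8: 1; order 12: 1; order 24: 1.
Total: 1 + 1 + 1 + 1 + 1 + 1 + 1 + 1 = 8.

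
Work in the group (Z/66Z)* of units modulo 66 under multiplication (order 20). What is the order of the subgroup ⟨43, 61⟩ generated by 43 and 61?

|⟨43⟩| = 2 and |⟨61⟩| = 10, so |H| is a multiple of lcm(2, 10) = 10 and divides |G| = 20.
Closing under the operation: H = {1, 7, 13, 19, 25, 31, 37, 43, 49, 61}, so |H| = 10.

10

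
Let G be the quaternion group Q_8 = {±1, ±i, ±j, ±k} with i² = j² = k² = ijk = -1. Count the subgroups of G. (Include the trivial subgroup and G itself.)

|G| = 8, so by Lagrange every subgroup order divides 8. Divisors: 1, 2, 4, 8.
Subgroups by order — order 1: 1; order 2: 1; order 4: 3; order 8: 1.
Total: 1 + 1 + 3 + 1 = 6.

6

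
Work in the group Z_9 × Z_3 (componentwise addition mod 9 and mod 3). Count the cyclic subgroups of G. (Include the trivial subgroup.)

8

Group the elements of G by the cyclic subgroup they generate; each cyclic subgroup of order d accounts for φ(d) elements.
Cyclic subgroups by order — order 1: 1; order 3: 4; order 9: 3.
Total: 8.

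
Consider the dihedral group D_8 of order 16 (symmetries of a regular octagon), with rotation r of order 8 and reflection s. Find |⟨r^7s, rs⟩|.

8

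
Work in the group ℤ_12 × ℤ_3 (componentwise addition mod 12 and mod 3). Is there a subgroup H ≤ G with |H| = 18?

18 | 36. A subgroup of order 18 is {(0,0), (0,1), (0,2), (2,0), (2,1), (2,2), (4,0), (4,1), (4,2), (6,0), (6,1), (6,2), (8,0), (8,1), (8,2), (10,0), (10,1), (10,2)}.

Yes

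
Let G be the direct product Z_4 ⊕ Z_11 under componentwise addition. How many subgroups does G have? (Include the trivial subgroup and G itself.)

|G| = 44, so by Lagrange every subgroup order divides 44. Divisors: 1, 2, 4, 11, 22, 44.
Subgroups by order — order 1: 1; order 2: 1; order 4: 1; order 11: 1; order 22: 1; order 44: 1.
Total: 1 + 1 + 1 + 1 + 1 + 1 = 6.

6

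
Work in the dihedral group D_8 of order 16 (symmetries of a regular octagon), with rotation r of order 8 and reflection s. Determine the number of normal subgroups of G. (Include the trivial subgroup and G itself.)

7

G has 19 subgroups. Checking conjugation-invariance by order — order 1: 1/1 normal; order 2: 1/9 normal; order 4: 1/5 normal; order 8: 3/3 normal; order 16: 1/1 normal.
Total normal subgroups: 7.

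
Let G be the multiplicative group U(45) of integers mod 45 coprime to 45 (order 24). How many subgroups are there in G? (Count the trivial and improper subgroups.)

16

|G| = 24, so by Lagrange every subgroup order divides 24. Divisors: 1, 2, 3, 4, 6, 8, 12, 24.
Subgroups by order — order 1: 1; order 2: 3; order 3: 1; order 4: 3; order 6: 3; order 8: 1; order 12: 3; order 24: 1.
Total: 1 + 3 + 1 + 3 + 3 + 1 + 3 + 1 = 16.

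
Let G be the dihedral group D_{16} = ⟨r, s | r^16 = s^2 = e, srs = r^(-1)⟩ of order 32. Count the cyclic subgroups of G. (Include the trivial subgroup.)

21

Each element a generates a cyclic subgroup ⟨a⟩; distinct elements may generate the same one (a cyclic group of order d has φ(d) generators).
Cyclic subgroups by order — order 1: 1; order 2: 17; order 4: 1; order 8: 1; order 16: 1.
Total: 21.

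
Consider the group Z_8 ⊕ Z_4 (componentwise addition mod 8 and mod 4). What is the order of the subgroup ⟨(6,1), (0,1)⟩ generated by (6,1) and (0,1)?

16

|⟨(6,1)⟩| = 4 and |⟨(0,1)⟩| = 4, so |H| is a multiple of lcm(4, 4) = 4 and divides |G| = 32.
Closing under the operation: H = {(0,0), (0,1), (0,2), (0,3), (2,0), (2,1), (2,2), (2,3), (4,0), (4,1), (4,2), (4,3), (6,0), (6,1), (6,2), (6,3)}, so |H| = 16.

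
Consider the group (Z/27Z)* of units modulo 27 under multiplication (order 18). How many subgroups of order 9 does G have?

|G| = 18 and 9 | 18, so subgroups of order 9 are possible by Lagrange.
The subgroups of order 9 are: {1, 4, 7, 10, 13, 16, 19, 22, 25}.
So G has 1 subgroup of order 9.

1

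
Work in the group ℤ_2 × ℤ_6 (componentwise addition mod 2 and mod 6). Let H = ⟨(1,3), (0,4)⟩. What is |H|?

|⟨(1,3)⟩| = 2 and |⟨(0,4)⟩| = 3, so |H| is a multiple of lcm(2, 3) = 6 and divides |G| = 12.
Closing under the operation: H = {(0,0), (0,2), (0,4), (1,1), (1,3), (1,5)}, so |H| = 6.

6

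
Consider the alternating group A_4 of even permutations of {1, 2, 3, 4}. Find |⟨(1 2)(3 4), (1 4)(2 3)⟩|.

4

|⟨(1 2)(3 4)⟩| = 2 and |⟨(1 4)(2 3)⟩| = 2, so |H| is a multiple of lcm(2, 2) = 2 and divides |G| = 12.
Closing under the operation: H = {e, (1 2)(3 4), (1 3)(2 4), (1 4)(2 3)}, so |H| = 4.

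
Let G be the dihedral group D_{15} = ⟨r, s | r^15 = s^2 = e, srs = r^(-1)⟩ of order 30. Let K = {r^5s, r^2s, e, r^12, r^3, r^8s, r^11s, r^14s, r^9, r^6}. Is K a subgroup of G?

|K| = 10 divides |G| = 30, consistent with Lagrange.
K contains the identity, every element's inverse is in K, and K is closed under ·: it is a subgroup.

Yes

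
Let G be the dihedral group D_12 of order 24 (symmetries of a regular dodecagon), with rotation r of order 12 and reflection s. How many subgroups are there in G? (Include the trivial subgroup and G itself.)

34

|G| = 24, so by Lagrange every subgroup order divides 24. Divisors: 1, 2, 3, 4, 6, 8, 12, 24.
Subgroups by order — order 1: 1; order 2: 13; order 3: 1; order 4: 7; order 6: 5; order 8: 3; order 12: 3; order 24: 1.
Total: 1 + 13 + 1 + 7 + 5 + 3 + 3 + 1 = 34.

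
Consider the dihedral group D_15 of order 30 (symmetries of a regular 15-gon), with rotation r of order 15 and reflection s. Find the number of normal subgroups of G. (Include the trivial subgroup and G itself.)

G has 28 subgroups. Checking conjugation-invariance by order — order 1: 1/1 normal; order 2: 0/15 normal; order 3: 1/1 normal; order 5: 1/1 normal; order 6: 0/5 normal; order 10: 0/3 normal; order 15: 1/1 normal; order 30: 1/1 normal.
Total normal subgroups: 5.

5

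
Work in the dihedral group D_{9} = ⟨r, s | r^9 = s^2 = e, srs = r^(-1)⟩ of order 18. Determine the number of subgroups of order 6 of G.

|G| = 18 and 6 | 18, so subgroups of order 6 are possible by Lagrange.
The subgroups of order 6 are: {e, r^3, r^6, r^2s, r^5s, r^8s}; {e, r^3, r^6, s, r^3s, r^6s}; {e, r^3, r^6, rs, r^4s, r^7s}.
So G has 3 subgroups of order 6.

3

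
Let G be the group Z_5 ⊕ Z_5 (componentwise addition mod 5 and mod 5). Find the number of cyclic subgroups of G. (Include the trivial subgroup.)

Each element a generates a cyclic subgroup ⟨a⟩; distinct elements may generate the same one (a cyclic group of order d has φ(d) generators).
Cyclic subgroups by order — order 1: 1; order 5: 6.
Total: 7.

7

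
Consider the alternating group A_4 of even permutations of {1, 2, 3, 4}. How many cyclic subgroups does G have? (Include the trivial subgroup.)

Group the elements of G by the cyclic subgroup they generate; each cyclic subgroup of order d accounts for φ(d) elements.
Cyclic subgroups by order — order 1: 1; order 2: 3; order 3: 4.
Total: 8.

8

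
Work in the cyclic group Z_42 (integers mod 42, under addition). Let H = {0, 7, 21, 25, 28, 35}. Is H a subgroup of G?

25 ∈ H but its inverse 17 ∉ H, so H is not a subgroup.

No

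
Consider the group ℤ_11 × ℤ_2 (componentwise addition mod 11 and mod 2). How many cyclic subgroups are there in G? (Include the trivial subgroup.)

4

Each element a generates a cyclic subgroup ⟨a⟩; distinct elements may generate the same one (a cyclic group of order d has φ(d) generators).
Cyclic subgroups by order — order 1: 1; order 2: 1; order 11: 1; order 22: 1.
Total: 4.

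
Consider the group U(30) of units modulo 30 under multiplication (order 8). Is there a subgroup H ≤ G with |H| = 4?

4 | 8. A subgroup of order 4 is {1, 11, 19, 29}.

Yes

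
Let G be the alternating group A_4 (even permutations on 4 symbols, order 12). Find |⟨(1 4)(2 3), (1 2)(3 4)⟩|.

|⟨(1 4)(2 3)⟩| = 2 and |⟨(1 2)(3 4)⟩| = 2, so |H| is a multiple of lcm(2, 2) = 2 and divides |G| = 12.
Closing under the operation: H = {e, (1 2)(3 4), (1 3)(2 4), (1 4)(2 3)}, so |H| = 4.

4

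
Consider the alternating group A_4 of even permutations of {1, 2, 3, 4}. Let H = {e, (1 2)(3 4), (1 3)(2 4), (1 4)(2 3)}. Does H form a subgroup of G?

Yes

|H| = 4 divides |G| = 12, consistent with Lagrange.
H contains the identity, every element's inverse is in H, and H is closed under ∘: it is a subgroup.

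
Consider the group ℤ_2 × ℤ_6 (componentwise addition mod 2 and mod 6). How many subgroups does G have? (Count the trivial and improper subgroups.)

10

|G| = 12, so by Lagrange every subgroup order divides 12. Divisors: 1, 2, 3, 4, 6, 12.
Subgroups by order — order 1: 1; order 2: 3; order 3: 1; order 4: 1; order 6: 3; order 12: 1.
Total: 1 + 3 + 1 + 1 + 3 + 1 = 10.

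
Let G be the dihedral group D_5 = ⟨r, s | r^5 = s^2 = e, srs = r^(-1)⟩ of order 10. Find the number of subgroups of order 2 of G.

|G| = 10 and 2 | 10, so subgroups of order 2 are possible by Lagrange.
The subgroups of order 2 are: {e, r^2s}; {e, r^3s}; {e, r^4s}; {e, rs}; … (5 in all).
So G has 5 subgroups of order 2.

5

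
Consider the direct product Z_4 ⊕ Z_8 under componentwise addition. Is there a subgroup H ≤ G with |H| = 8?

Yes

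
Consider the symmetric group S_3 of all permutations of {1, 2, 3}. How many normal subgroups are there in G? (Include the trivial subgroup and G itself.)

G has 6 subgroups. Checking conjugation-invariance by order — order 1: 1/1 normal; order 2: 0/3 normal; order 3: 1/1 normal; order 6: 1/1 normal.
Total normal subgroups: 3.

3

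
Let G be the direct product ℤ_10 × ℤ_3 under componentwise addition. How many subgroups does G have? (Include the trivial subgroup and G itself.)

8

|G| = 30, so by Lagrange every subgroup order divides 30. Divisors: 1, 2, 3, 5, 6, 10, 15, 30.
Subgroups by order — order 1: 1; order 2: 1; order 3: 1; order 5: 1; order 6: 1; order 10: 1; order 15: 1; order 30: 1.
Total: 1 + 1 + 1 + 1 + 1 + 1 + 1 + 1 = 8.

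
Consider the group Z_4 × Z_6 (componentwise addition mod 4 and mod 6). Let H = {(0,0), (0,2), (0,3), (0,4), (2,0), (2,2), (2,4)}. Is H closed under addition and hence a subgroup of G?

No

|H| = 7 does not divide |G| = 24, so by Lagrange H is not a subgroup.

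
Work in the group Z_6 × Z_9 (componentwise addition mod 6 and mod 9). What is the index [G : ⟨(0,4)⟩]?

6

|⟨(0,4)⟩| = 9 and |G| = 54.
By Lagrange, [G : H] = |G|/|H| = 54/9 = 6.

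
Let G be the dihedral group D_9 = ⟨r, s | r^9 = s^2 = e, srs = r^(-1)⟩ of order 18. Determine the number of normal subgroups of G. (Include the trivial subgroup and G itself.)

G has 16 subgroups. Checking conjugation-invariance by order — order 1: 1/1 normal; order 2: 0/9 normal; order 3: 1/1 normal; order 6: 0/3 normal; order 9: 1/1 normal; order 18: 1/1 normal.
Total normal subgroups: 4.

4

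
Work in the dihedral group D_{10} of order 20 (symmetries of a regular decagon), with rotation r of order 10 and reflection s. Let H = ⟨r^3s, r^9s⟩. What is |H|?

10

|⟨r^3s⟩| = 2 and |⟨r^9s⟩| = 2, so |H| is a multiple of lcm(2, 2) = 2 and divides |G| = 20.
Closing under the operation: H = {e, r^2, r^4, r^6, r^8, rs, r^3s, r^5s, r^7s, r^9s}, so |H| = 10.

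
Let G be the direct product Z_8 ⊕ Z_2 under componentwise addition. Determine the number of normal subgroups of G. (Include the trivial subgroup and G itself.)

G is abelian, so every subgroup is normal.
G has 11 subgroups in total, hence 11 normal subgroups.

11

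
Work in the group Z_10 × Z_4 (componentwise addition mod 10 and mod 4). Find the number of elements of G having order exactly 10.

12

An element (a,b) has order lcm(ord(a), ord(b)); count pairs with lcm equal to 10.
Enumerating gives 12 such elements.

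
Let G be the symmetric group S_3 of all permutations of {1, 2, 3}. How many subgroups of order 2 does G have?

|G| = 6 and 2 | 6, so subgroups of order 2 are possible by Lagrange.
The subgroups of order 2 are: {e, (1 2)}; {e, (1 3)}; {e, (2 3)}.
So G has 3 subgroups of order 2.

3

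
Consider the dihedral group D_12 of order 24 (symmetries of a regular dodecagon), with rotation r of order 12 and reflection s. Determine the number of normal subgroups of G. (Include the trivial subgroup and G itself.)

G has 34 subgroups. Checking conjugation-invariance by order — order 1: 1/1 normal; order 2: 1/13 normal; order 3: 1/1 normal; order 4: 1/7 normal; order 6: 1/5 normal; order 8: 0/3 normal; order 12: 3/3 normal; order 24: 1/1 normal.
Total normal subgroups: 9.

9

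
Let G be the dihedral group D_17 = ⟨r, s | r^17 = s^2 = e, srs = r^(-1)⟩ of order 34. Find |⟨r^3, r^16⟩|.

17

|⟨r^3⟩| = 17 and |⟨r^16⟩| = 17, so |H| is a multiple of lcm(17, 17) = 17 and divides |G| = 34.
Closing under the operation: H = {e, r, r^2, r^3, r^4, r^5, r^6, r^7, r^8, r^9, r^10, r^11, r^12, r^13, r^14, r^15, r^16}, so |H| = 17.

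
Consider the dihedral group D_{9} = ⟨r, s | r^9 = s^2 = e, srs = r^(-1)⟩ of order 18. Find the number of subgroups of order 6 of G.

|G| = 18 and 6 | 18, so subgroups of order 6 are possible by Lagrange.
The subgroups of order 6 are: {e, r^3, r^6, r^2s, r^5s, r^8s}; {e, r^3, r^6, s, r^3s, r^6s}; {e, r^3, r^6, rs, r^4s, r^7s}.
So G has 3 subgroups of order 6.

3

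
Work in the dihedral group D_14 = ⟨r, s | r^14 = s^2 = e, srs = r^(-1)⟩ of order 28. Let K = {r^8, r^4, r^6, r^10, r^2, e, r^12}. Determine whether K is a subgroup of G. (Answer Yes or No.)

Yes

|K| = 7 divides |G| = 28, consistent with Lagrange.
K contains the identity, every element's inverse is in K, and K is closed under ·: it is a subgroup.
In fact K = ⟨r^4⟩.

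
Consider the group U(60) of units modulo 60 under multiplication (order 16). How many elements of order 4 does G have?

8

The elements of order 4 are: 7, 13, 17, 23, 37, 43, 47, 53.
That's 8.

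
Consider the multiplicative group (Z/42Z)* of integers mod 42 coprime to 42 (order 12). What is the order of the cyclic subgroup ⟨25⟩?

3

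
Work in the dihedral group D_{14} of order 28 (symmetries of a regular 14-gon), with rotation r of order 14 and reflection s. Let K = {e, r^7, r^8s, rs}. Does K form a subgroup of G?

Yes

|K| = 4 divides |G| = 28, consistent with Lagrange.
K contains the identity, every element's inverse is in K, and K is closed under ·: it is a subgroup.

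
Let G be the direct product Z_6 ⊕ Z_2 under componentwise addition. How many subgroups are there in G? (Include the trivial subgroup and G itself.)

10

|G| = 12, so by Lagrange every subgroup order divides 12. Divisors: 1, 2, 3, 4, 6, 12.
Subgroups by order — order 1: 1; order 2: 3; order 3: 1; order 4: 1; order 6: 3; order 12: 1.
Total: 1 + 3 + 1 + 1 + 3 + 1 = 10.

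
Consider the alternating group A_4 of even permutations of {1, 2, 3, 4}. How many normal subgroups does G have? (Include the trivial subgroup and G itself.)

3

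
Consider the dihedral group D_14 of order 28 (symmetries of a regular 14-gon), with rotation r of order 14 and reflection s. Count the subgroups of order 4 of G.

|G| = 28 and 4 | 28, so subgroups of order 4 are possible by Lagrange.
The subgroups of order 4 are: {e, r^7, r^3s, r^10s}; {e, r^7, r^4s, r^11s}; {e, r^7, r^5s, r^12s}; {e, r^7, r^6s, r^13s}; … (7 in all).
So G has 7 subgroups of order 4.

7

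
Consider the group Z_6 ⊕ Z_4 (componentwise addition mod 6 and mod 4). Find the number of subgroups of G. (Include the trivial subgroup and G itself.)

16

|G| = 24, so by Lagrange every subgroup order divides 24. Divisors: 1, 2, 3, 4, 6, 8, 12, 24.
Subgroups by order — order 1: 1; order 2: 3; order 3: 1; order 4: 3; order 6: 3; order 8: 1; order 12: 3; order 24: 1.
Total: 1 + 3 + 1 + 3 + 3 + 1 + 3 + 1 = 16.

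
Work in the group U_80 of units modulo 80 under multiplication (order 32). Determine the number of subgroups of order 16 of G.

7

|G| = 32 and 16 | 32, so subgroups of order 16 are possible by Lagrange.
The subgroups of order 16 are: {1, 7, 9, 11, 13, 19, 23, 37, 41, 47, 49, 51, 53, 59, 63, 77}; {1, 3, 9, 11, 17, 19, 27, 33, 41, 43, 49, 51, 57, 59, 67, 73}; {1, 9, 11, 19, 21, 29, 31, 39, 41, 49, 51, 59, 61, 69, 71, 79}; {1, 9, 13, 17, 21, 29, 33, 37, 41, 49, 53, 57, 61, 69, 73, 77}; … (7 in all).
So G has 7 subgroups of order 16.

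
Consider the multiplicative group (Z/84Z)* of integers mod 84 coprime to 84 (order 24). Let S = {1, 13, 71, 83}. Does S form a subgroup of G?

Yes

|S| = 4 divides |G| = 24, consistent with Lagrange.
S contains the identity, every element's inverse is in S, and S is closed under ·: it is a subgroup.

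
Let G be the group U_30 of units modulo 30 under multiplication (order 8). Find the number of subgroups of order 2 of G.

|G| = 8 and 2 | 8, so subgroups of order 2 are possible by Lagrange.
The subgroups of order 2 are: {1, 11}; {1, 19}; {1, 29}.
So G has 3 subgroups of order 2.

3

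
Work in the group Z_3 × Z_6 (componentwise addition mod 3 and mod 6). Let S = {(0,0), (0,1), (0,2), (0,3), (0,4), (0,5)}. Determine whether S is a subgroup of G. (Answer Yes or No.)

Yes

|S| = 6 divides |G| = 18, consistent with Lagrange.
S contains the identity, every element's inverse is in S, and S is closed under +: it is a subgroup.
In fact S = ⟨(0,1)⟩.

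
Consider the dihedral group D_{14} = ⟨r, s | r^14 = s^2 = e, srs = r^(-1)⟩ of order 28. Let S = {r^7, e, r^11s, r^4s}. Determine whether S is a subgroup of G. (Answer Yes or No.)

|S| = 4 divides |G| = 28, consistent with Lagrange.
S contains the identity, every element's inverse is in S, and S is closed under ·: it is a subgroup.

Yes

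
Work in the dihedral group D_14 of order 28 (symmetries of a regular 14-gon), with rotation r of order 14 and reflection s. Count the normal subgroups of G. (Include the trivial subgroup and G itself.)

G has 28 subgroups. Checking conjugation-invariance by order — order 1: 1/1 normal; order 2: 1/15 normal; order 4: 0/7 normal; order 7: 1/1 normal; order 14: 3/3 normal; order 28: 1/1 normal.
Total normal subgroups: 7.

7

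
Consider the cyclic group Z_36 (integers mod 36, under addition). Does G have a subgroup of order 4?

4 | 36. A subgroup of order 4 is {0, 9, 18, 27}.

Yes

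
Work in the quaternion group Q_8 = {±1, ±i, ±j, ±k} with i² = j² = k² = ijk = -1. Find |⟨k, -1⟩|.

4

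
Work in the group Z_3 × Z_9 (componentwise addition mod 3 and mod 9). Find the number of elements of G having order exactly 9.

18

An element (a,b) has order lcm(ord(a), ord(b)); count pairs with lcm equal to 9.
Enumerating gives 18 such elements.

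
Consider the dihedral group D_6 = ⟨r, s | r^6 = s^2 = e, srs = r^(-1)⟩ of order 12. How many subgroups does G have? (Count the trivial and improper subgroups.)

|G| = 12, so by Lagrange every subgroup order divides 12. Divisors: 1, 2, 3, 4, 6, 12.
Subgroups by order — order 1: 1; order 2: 7; order 3: 1; order 4: 3; order 6: 3; order 12: 1.
Total: 1 + 7 + 1 + 3 + 3 + 1 = 16.

16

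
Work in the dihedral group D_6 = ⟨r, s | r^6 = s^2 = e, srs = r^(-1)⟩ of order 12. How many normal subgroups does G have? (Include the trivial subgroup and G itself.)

7

G has 16 subgroups. Checking conjugation-invariance by order — order 1: 1/1 normal; order 2: 1/7 normal; order 3: 1/1 normal; order 4: 0/3 normal; order 6: 3/3 normal; order 12: 1/1 normal.
Total normal subgroups: 7.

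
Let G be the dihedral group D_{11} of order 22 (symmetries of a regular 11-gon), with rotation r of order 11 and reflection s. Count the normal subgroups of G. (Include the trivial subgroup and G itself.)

3

G has 14 subgroups. Checking conjugation-invariance by order — order 1: 1/1 normal; order 2: 0/11 normal; order 11: 1/1 normal; order 22: 1/1 normal.
Total normal subgroups: 3.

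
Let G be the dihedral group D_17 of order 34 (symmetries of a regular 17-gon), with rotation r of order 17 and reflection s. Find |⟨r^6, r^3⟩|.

17

|⟨r^6⟩| = 17 and |⟨r^3⟩| = 17, so |H| is a multiple of lcm(17, 17) = 17 and divides |G| = 34.
Closing under the operation: H = {e, r, r^2, r^3, r^4, r^5, r^6, r^7, r^8, r^9, r^10, r^11, r^12, r^13, r^14, r^15, r^16}, so |H| = 17.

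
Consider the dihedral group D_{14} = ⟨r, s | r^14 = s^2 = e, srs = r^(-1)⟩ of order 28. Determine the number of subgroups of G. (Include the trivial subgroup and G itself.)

28

|G| = 28, so by Lagrange every subgroup order divides 28. Divisors: 1, 2, 4, 7, 14, 28.
Subgroups by order — order 1: 1; order 2: 15; order 4: 7; order 7: 1; order 14: 3; order 28: 1.
Total: 1 + 15 + 7 + 1 + 3 + 1 = 28.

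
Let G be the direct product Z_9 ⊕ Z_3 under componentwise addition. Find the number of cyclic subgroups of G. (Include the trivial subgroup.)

8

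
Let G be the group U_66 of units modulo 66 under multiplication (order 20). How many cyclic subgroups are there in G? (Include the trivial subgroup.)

Group the elements of G by the cyclic subgroup they generate; each cyclic subgroup of order d accounts for φ(d) elements.
Cyclic subgroups by order — order 1: 1; order 2: 3; order 5: 1; order 10: 3.
Total: 8.

8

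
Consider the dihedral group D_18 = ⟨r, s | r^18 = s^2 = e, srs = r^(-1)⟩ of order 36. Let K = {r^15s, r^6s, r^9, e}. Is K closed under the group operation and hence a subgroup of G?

Yes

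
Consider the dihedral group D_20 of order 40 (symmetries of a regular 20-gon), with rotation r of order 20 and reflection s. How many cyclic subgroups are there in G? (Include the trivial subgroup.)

26

Group the elements of G by the cyclic subgroup they generate; each cyclic subgroup of order d accounts for φ(d) elements.
Cyclic subgroups by order — order 1: 1; order 2: 21; order 4: 1; order 5: 1; order 10: 1; order 20: 1.
Total: 26.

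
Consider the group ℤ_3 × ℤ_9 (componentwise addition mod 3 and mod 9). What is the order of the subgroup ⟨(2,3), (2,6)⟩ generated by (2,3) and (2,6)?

9

|⟨(2,3)⟩| = 3 and |⟨(2,6)⟩| = 3, so |H| is a multiple of lcm(3, 3) = 3 and divides |G| = 27.
Closing under the operation: H = {(0,0), (0,3), (0,6), (1,0), (1,3), (1,6), (2,0), (2,3), (2,6)}, so |H| = 9.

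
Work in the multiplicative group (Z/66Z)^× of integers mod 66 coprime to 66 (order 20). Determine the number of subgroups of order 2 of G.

|G| = 20 and 2 | 20, so subgroups of order 2 are possible by Lagrange.
The subgroups of order 2 are: {1, 23}; {1, 43}; {1, 65}.
So G has 3 subgroups of order 2.

3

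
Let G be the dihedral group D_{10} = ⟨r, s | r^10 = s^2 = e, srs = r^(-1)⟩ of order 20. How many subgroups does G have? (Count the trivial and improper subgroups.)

|G| = 20, so by Lagrange every subgroup order divides 20. Divisors: 1, 2, 4, 5, 10, 20.
Subgroups by order — order 1: 1; order 2: 11; order 4: 5; order 5: 1; order 10: 3; order 20: 1.
Total: 1 + 11 + 5 + 1 + 3 + 1 = 22.

22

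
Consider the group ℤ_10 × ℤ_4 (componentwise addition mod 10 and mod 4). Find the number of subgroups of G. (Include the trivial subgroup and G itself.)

|G| = 40, so by Lagrange every subgroup order divides 40. Divisors: 1, 2, 4, 5, 8, 10, 20, 40.
Subgroups by order — order 1: 1; order 2: 3; order 4: 3; order 5: 1; order 8: 1; order 10: 3; order 20: 3; order 40: 1.
Total: 1 + 3 + 3 + 1 + 1 + 3 + 3 + 1 = 16.

16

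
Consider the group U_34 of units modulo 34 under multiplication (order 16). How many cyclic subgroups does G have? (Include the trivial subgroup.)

Group the elements of G by the cyclic subgroup they generate; each cyclic subgroup of order d accounts for φ(d) elements.
Cyclic subgroups by order — order 1: 1; order 2: 1; order 4: 1; order 8: 1; order 16: 1.
Total: 5.

5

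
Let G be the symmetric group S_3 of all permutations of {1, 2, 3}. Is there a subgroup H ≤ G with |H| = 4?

4 does not divide |G| = 6, so by Lagrange no subgroup of order 4 exists.

No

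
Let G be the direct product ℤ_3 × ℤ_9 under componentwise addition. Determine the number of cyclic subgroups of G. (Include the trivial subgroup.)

8

Each element a generates a cyclic subgroup ⟨a⟩; distinct elements may generate the same one (a cyclic group of order d has φ(d) generators).
Cyclic subgroups by order — order 1: 1; order 3: 4; order 9: 3.
Total: 8.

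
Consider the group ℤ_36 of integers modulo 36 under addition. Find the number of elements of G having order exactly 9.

In a cyclic group of order 36, the number of elements of order d (for d | 36) is φ(d).
φ(9) = 6.

6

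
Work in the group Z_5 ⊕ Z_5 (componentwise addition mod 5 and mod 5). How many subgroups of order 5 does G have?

|G| = 25 and 5 | 25, so subgroups of order 5 are possible by Lagrange.
The subgroups of order 5 are: {(0,0), (0,1), (0,2), (0,3), (0,4)}; {(0,0), (1,0), (2,0), (3,0), (4,0)}; {(0,0), (1,1), (2,2), (3,3), (4,4)}; {(0,0), (1,2), (2,4), (3,1), (4,3)}; … (6 in all).
So G has 6 subgroups of order 5.

6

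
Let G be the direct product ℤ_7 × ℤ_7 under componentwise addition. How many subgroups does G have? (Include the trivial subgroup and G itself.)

10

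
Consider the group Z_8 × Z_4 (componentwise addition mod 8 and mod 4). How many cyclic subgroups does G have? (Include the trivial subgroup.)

14

A cyclic subgroup of order d is generated by each of its φ(d) elements of order d, so the cyclic subgroups of order d number (#elements of order d)/φ(d).
Cyclic subgroups by order — order 1: 1; order 2: 3; order 4: 6; order 8: 4.
Total: 14.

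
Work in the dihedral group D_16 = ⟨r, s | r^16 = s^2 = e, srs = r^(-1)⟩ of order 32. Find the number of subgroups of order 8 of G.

|G| = 32 and 8 | 32, so subgroups of order 8 are possible by Lagrange.
The subgroups of order 8 are: {e, r^2, r^4, r^6, r^8, r^10, r^12, r^14}; {e, r^4, r^8, r^12, r^2s, r^6s, r^10s, r^14s}; {e, r^4, r^8, r^12, r^3s, r^7s, r^11s, r^15s}; {e, r^4, r^8, r^12, s, r^4s, r^8s, r^12s}; … (5 in all).
So G has 5 subgroups of order 8.

5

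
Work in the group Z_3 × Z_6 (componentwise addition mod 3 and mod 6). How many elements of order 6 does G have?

An element (a,b) has order lcm(ord(a), ord(b)); count pairs with lcm equal to 6.
Enumerating gives 8 such elements.

8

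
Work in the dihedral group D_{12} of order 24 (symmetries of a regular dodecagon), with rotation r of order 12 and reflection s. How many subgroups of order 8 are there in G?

3

|G| = 24 and 8 | 24, so subgroups of order 8 are possible by Lagrange.
The subgroups of order 8 are: {e, r^3, r^6, r^9, rs, r^4s, r^7s, r^10s}; {e, r^3, r^6, r^9, r^2s, r^5s, r^8s, r^11s}; {e, r^3, r^6, r^9, s, r^3s, r^6s, r^9s}.
So G has 3 subgroups of order 8.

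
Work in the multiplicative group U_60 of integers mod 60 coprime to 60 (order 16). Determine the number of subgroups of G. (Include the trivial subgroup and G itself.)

27

|G| = 16, so by Lagrange every subgroup order divides 16. Divisors: 1, 2, 4, 8, 16.
Subgroups by order — order 1: 1; order 2: 7; order 4: 11; order 8: 7; order 16: 1.
Total: 1 + 7 + 11 + 7 + 1 = 27.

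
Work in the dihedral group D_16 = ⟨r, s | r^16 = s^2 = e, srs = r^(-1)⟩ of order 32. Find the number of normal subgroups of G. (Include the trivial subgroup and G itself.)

8

G has 36 subgroups. Checking conjugation-invariance by order — order 1: 1/1 normal; order 2: 1/17 normal; order 4: 1/9 normal; order 8: 1/5 normal; order 16: 3/3 normal; order 32: 1/1 normal.
Total normal subgroups: 8.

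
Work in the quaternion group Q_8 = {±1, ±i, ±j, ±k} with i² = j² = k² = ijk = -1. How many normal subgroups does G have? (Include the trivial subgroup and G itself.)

6

G has 6 subgroups. Checking conjugation-invariance by order — order 1: 1/1 normal; order 2: 1/1 normal; order 4: 3/3 normal; order 8: 1/1 normal.
Total normal subgroups: 6.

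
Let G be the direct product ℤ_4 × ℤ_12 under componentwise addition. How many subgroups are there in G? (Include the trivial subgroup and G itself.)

|G| = 48, so by Lagrange every subgroup order divides 48. Divisors: 1, 2, 3, 4, 6, 8, 12, 16, 24, 48.
Subgroups by order — order 1: 1; order 2: 3; order 3: 1; order 4: 7; order 6: 3; order 8: 3; order 12: 7; order 16: 1; order 24: 3; order 48: 1.
Total: 1 + 3 + 1 + 7 + 3 + 3 + 7 + 1 + 3 + 1 = 30.

30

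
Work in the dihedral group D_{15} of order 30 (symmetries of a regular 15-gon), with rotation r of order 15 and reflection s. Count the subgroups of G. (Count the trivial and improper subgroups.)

28

|G| = 30, so by Lagrange every subgroup order divides 30. Divisors: 1, 2, 3, 5, 6, 10, 15, 30.
Subgroups by order — order 1: 1; order 2: 15; order 3: 1; order 5: 1; order 6: 5; order 10: 3; order 15: 1; order 30: 1.
Total: 1 + 15 + 1 + 1 + 5 + 3 + 1 + 1 = 28.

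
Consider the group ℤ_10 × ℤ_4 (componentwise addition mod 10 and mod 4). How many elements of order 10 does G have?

12

An element (a,b) has order lcm(ord(a), ord(b)); count pairs with lcm equal to 10.
Enumerating gives 12 such elements.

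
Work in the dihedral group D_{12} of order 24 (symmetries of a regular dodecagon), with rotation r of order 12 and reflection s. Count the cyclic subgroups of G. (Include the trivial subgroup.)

A cyclic subgroup of order d is generated by each of its φ(d) elements of order d, so the cyclic subgroups of order d number (#elements of order d)/φ(d).
Cyclic subgroups by order — order 1: 1; order 2: 13; order 3: 1; order 4: 1; order 6: 1; order 12: 1.
Total: 18.

18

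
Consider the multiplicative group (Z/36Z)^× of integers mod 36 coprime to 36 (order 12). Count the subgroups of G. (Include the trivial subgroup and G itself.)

10

|G| = 12, so by Lagrange every subgroup order divides 12. Divisors: 1, 2, 3, 4, 6, 12.
Subgroups by order — order 1: 1; order 2: 3; order 3: 1; order 4: 1; order 6: 3; order 12: 1.
Total: 1 + 3 + 1 + 1 + 3 + 1 = 10.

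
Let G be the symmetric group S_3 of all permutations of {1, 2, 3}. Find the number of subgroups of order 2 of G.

3

|G| = 6 and 2 | 6, so subgroups of order 2 are possible by Lagrange.
The subgroups of order 2 are: {e, (1 2)}; {e, (1 3)}; {e, (2 3)}.
So G has 3 subgroups of order 2.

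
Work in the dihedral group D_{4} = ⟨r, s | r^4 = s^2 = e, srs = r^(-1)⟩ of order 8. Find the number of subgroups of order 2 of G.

5

|G| = 8 and 2 | 8, so subgroups of order 2 are possible by Lagrange.
The subgroups of order 2 are: {e, r^2}; {e, r^2s}; {e, r^3s}; {e, rs}; … (5 in all).
So G has 5 subgroups of order 2.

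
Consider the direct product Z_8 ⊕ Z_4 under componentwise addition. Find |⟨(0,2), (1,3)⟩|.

|⟨(0,2)⟩| = 2 and |⟨(1,3)⟩| = 8, so |H| is a multiple of lcm(2, 8) = 8 and divides |G| = 32.
Closing under the operation: H = {(0,0), (0,2), (1,1), (1,3), (2,0), (2,2), (3,1), (3,3), (4,0), (4,2), (5,1), (5,3), (6,0), (6,2), (7,1), (7,3)}, so |H| = 16.

16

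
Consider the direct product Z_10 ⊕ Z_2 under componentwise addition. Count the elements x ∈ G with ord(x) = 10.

12

An element (a,b) has order lcm(ord(a), ord(b)); count pairs with lcm equal to 10.
Enumerating gives 12 such elements.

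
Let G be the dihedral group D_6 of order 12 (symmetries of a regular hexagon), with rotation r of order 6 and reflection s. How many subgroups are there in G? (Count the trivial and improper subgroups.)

16

|G| = 12, so by Lagrange every subgroup order divides 12. Divisors: 1, 2, 3, 4, 6, 12.
Subgroups by order — order 1: 1; order 2: 7; order 3: 1; order 4: 3; order 6: 3; order 12: 1.
Total: 1 + 7 + 1 + 3 + 3 + 1 = 16.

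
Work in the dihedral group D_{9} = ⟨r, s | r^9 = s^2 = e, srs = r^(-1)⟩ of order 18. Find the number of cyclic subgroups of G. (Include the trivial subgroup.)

12

A cyclic subgroup of order d is generated by each of its φ(d) elements of order d, so the cyclic subgroups of order d number (#elements of order d)/φ(d).
Cyclic subgroups by order — order 1: 1; order 2: 9; order 3: 1; order 9: 1.
Total: 12.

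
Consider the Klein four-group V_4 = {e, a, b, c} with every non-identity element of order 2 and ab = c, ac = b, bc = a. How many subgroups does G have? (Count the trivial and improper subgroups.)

|G| = 4, so by Lagrange every subgroup order divides 4. Divisors: 1, 2, 4.
Subgroups by order — order 1: 1; order 2: 3; order 4: 1.
Total: 1 + 3 + 1 = 5.

5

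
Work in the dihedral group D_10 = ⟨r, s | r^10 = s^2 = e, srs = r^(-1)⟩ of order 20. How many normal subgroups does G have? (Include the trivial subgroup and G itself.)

G has 22 subgroups. Checking conjugation-invariance by order — order 1: 1/1 normal; order 2: 1/11 normal; order 4: 0/5 normal; order 5: 1/1 normal; order 10: 3/3 normal; order 20: 1/1 normal.
Total normal subgroups: 7.

7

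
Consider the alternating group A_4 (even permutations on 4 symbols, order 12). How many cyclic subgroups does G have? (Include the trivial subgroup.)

Group the elements of G by the cyclic subgroup they generate; each cyclic subgroup of order d accounts for φ(d) elements.
Cyclic subgroups by order — order 1: 1; order 2: 3; order 3: 4.
Total: 8.

8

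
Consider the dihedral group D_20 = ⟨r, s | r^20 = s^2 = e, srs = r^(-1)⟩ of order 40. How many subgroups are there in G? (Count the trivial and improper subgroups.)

|G| = 40, so by Lagrange every subgroup order divides 40. Divisors: 1, 2, 4, 5, 8, 10, 20, 40.
Subgroups by order — order 1: 1; order 2: 21; order 4: 11; order 5: 1; order 8: 5; order 10: 5; order 20: 3; order 40: 1.
Total: 1 + 21 + 11 + 1 + 5 + 5 + 3 + 1 = 48.

48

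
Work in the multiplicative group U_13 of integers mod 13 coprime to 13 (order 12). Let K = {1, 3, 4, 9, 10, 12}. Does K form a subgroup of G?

|K| = 6 divides |G| = 12, consistent with Lagrange.
K contains the identity, every element's inverse is in K, and K is closed under ·: it is a subgroup.
In fact K = ⟨4⟩.

Yes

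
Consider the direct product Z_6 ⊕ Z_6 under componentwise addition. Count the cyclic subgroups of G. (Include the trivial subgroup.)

20

Each element a generates a cyclic subgroup ⟨a⟩; distinct elements may generate the same one (a cyclic group of order d has φ(d) generators).
Cyclic subgroups by order — order 1: 1; order 2: 3; order 3: 4; order 6: 12.
Total: 20.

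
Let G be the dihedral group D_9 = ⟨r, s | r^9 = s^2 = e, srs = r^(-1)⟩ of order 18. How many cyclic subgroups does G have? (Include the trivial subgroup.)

Group the elements of G by the cyclic subgroup they generate; each cyclic subgroup of order d accounts for φ(d) elements.
Cyclic subgroups by order — order 1: 1; order 2: 9; order 3: 1; order 9: 1.
Total: 12.

12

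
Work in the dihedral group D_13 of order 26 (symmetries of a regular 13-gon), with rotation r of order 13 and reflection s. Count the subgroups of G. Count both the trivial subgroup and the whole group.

16

|G| = 26, so by Lagrange every subgroup order divides 26. Divisors: 1, 2, 13, 26.
Subgroups by order — order 1: 1; order 2: 13; order 13: 1; order 26: 1.
Total: 1 + 13 + 1 + 1 = 16.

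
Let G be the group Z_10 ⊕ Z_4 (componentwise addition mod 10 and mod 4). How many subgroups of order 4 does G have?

|G| = 40 and 4 | 40, so subgroups of order 4 are possible by Lagrange.
The subgroups of order 4 are: {(0,0), (0,1), (0,2), (0,3)}; {(0,0), (0,2), (5,0), (5,2)}; {(0,0), (0,2), (5,1), (5,3)}.
So G has 3 subgroups of order 4.

3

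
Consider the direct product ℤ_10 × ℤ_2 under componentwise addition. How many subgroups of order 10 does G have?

3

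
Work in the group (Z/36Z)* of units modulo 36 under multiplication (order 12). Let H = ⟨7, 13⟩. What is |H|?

|⟨7⟩| = 6 and |⟨13⟩| = 3, so |H| is a multiple of lcm(6, 3) = 6 and divides |G| = 12.
Closing under the operation: H = {1, 7, 13, 19, 25, 31}, so |H| = 6.

6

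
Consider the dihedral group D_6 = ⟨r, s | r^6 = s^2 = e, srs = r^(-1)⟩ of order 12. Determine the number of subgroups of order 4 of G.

3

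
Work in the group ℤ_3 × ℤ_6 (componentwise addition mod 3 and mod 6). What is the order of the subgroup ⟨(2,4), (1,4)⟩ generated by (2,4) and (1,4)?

|⟨(2,4)⟩| = 3 and |⟨(1,4)⟩| = 3, so |H| is a multiple of lcm(3, 3) = 3 and divides |G| = 18.
Closing under the operation: H = {(0,0), (0,2), (0,4), (1,0), (1,2), (1,4), (2,0), (2,2), (2,4)}, so |H| = 9.

9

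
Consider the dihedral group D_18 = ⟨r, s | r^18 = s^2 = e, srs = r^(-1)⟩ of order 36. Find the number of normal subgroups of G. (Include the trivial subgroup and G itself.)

G has 45 subgroups. Checking conjugation-invariance by order — order 1: 1/1 normal; order 2: 1/19 normal; order 3: 1/1 normal; order 4: 0/9 normal; order 6: 1/7 normal; order 9: 1/1 normal; order 12: 0/3 normal; order 18: 3/3 normal; order 36: 1/1 normal.
Total normal subgroups: 9.

9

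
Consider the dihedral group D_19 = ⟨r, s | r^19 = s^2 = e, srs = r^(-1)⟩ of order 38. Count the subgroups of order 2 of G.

19

|G| = 38 and 2 | 38, so subgroups of order 2 are possible by Lagrange.
The subgroups of order 2 are: {e, r^10s}; {e, r^11s}; {e, r^12s}; {e, r^13s}; … (19 in all).
So G has 19 subgroups of order 2.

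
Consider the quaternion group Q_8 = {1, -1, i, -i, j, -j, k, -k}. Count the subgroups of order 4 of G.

3

|G| = 8 and 4 | 8, so subgroups of order 4 are possible by Lagrange.
The subgroups of order 4 are: {1, -1, i, -i}; {1, -1, j, -j}; {1, -1, k, -k}.
So G has 3 subgroups of order 4.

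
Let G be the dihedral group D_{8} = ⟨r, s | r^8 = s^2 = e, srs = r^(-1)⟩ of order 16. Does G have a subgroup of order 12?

No

12 does not divide |G| = 16, so by Lagrange no subgroup of order 12 exists.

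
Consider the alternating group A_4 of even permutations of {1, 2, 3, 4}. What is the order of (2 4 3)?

Computing powers of (2 4 3): the smallest k with ((2 4 3))^k = e is k = 3.

3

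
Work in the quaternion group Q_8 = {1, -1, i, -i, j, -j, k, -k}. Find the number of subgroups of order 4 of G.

|G| = 8 and 4 | 8, so subgroups of order 4 are possible by Lagrange.
The subgroups of order 4 are: {1, -1, i, -i}; {1, -1, j, -j}; {1, -1, k, -k}.
So G has 3 subgroups of order 4.

3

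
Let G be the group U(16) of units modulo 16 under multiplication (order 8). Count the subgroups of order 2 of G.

|G| = 8 and 2 | 8, so subgroups of order 2 are possible by Lagrange.
The subgroups of order 2 are: {1, 15}; {1, 7}; {1, 9}.
So G has 3 subgroups of order 2.

3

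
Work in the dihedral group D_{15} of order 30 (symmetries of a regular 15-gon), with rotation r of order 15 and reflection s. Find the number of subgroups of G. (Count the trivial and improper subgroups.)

28

|G| = 30, so by Lagrange every subgroup order divides 30. Divisors: 1, 2, 3, 5, 6, 10, 15, 30.
Subgroups by order — order 1: 1; order 2: 15; order 3: 1; order 5: 1; order 6: 5; order 10: 3; order 15: 1; order 30: 1.
Total: 1 + 15 + 1 + 1 + 5 + 3 + 1 + 1 = 28.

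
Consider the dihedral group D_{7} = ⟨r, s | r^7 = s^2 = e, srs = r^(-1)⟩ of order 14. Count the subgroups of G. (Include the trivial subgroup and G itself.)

10

|G| = 14, so by Lagrange every subgroup order divides 14. Divisors: 1, 2, 7, 14.
Subgroups by order — order 1: 1; order 2: 7; order 7: 1; order 14: 1.
Total: 1 + 7 + 1 + 1 = 10.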